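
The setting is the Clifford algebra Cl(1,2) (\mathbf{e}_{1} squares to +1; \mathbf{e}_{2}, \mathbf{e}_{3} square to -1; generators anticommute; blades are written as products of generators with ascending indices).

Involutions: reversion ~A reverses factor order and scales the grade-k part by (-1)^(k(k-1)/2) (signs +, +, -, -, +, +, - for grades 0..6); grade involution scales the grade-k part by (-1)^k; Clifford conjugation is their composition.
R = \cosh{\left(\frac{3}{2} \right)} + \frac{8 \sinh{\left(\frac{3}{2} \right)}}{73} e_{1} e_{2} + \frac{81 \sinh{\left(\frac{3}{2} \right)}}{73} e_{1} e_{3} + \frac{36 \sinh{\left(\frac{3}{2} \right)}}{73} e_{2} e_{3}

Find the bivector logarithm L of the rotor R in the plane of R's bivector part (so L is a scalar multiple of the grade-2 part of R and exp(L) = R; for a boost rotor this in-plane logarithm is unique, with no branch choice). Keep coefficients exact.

The scalar part of R is \cosh{\left(\frac{3}{2} \right)}, so cosh pins the rapidity up to sign — the sign comes from the bivector part; dividing that part by sinh of the rapidity yields the plane, and the in-plane L = rapidity * plane is unique because the two sign choices cancel.
Concretely: cosh(rapidity) = \cosh{\left(\frac{3}{2} \right)} gives rapidity = ±\frac{3}{2}, and since rapidity/sinh(rapidity) is even the sign is immaterial: L = (rapidity/sinh(rapidity)) * <R>_2 = (\frac{3}{2 \sinh{\left(\frac{3}{2} \right)}}) * <R>_2.
Answer: \frac{12}{73} e_{1} e_{2} + \frac{243}{146} e_{1} e_{3} + \frac{54}{73} e_{2} e_{3}


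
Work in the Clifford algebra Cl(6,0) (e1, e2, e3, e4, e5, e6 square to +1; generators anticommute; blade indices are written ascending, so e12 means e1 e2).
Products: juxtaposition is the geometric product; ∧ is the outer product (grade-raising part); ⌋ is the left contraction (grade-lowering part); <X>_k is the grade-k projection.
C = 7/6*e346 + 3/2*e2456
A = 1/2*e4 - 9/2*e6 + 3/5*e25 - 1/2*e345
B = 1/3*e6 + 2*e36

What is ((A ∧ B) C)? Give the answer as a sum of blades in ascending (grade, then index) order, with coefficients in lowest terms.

step 1: 1/6*e46 + 1/5*e256 - e346 - 6/5*e2356 - 1/6*e3456
step 2: 7/6 - 7/36*e3 - 3/10*e4 + 7/36*e5 + 1/4*e23 + 1/4*e25 - 9/5*e34 + 3/2*e235 - 7/5*e245 + 7/30*e2345
Answer: 7/6 - 7/36*e3 - 3/10*e4 + 7/36*e5 + 1/4*e23 + 1/4*e25 - 9/5*e34 + 3/2*e235 - 7/5*e245 + 7/30*e2345


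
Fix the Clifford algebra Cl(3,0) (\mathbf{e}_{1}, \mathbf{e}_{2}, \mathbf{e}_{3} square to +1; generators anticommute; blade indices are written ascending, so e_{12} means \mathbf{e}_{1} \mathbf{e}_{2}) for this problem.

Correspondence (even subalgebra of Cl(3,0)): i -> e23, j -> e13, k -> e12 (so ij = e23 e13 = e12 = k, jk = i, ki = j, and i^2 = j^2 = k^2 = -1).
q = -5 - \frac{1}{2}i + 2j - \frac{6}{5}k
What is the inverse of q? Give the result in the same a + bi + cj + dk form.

In blades: q = -5 - \frac{6}{5} e_{12} + 2 e_{13} - \frac{1}{2} e_{23}.
With qbar = -5 + \frac{6}{5} e_{12} - 2 e_{13} + \frac{1}{2} e_{23} (scalar fixed, mapped units negated), q qbar = \frac{3069}{100} (the sum of squared coefficients), so q^-1 = qbar / (\frac{3069}{100}) = -\frac{500}{3069} + \frac{40}{1023} e_{12} - \frac{200}{3069} e_{13} + \frac{50}{3069} e_{23}; translating back:
Answer: -\frac{500}{3069} + \frac{50}{3069}i - \frac{200}{3069}j + \frac{40}{1023}k


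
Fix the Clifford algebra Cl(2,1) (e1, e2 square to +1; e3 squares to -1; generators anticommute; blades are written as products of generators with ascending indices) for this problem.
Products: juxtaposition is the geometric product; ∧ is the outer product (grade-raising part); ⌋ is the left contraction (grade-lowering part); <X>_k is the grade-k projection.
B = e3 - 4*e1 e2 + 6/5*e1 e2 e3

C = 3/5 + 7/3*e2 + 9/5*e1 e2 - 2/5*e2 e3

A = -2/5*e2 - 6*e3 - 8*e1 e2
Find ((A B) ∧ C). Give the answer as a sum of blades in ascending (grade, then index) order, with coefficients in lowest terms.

step 1: -26 - 8/5*e1 + 48/5*e3 + 36/5*e1 e2 + 12/25*e1 e3 - 2/5*e2 e3 + 16*e1 e2 e3
step 2: -78/5 - 24/25*e1 - 182/3*e2 + 144/25*e3 - 3466/75*e1 e2 + 36/125*e1 e3 - 306/25*e2 e3 + 132/5*e1 e2 e3
Answer: -78/5 - 24/25*e1 - 182/3*e2 + 144/25*e3 - 3466/75*e1 e2 + 36/125*e1 e3 - 306/25*e2 e3 + 132/5*e1 e2 e3


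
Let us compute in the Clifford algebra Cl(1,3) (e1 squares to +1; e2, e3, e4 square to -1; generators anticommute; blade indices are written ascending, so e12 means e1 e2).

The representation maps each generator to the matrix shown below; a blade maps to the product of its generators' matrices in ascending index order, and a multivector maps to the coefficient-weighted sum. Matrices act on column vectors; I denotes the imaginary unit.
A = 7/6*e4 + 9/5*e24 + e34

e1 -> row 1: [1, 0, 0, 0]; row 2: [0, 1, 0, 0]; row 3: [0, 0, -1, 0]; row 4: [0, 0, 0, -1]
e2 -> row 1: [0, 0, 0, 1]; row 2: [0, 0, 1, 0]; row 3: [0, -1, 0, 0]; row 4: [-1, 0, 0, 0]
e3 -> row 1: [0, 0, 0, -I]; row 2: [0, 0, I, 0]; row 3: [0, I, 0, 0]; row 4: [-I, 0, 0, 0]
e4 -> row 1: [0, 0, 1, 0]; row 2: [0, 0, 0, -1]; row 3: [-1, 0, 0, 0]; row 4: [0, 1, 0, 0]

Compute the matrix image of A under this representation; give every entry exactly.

Bivector images (products of the table entries): rho(e24) = rho(e2)rho(e4) = row 1: [0, 1, 0, 0]; row 2: [-1, 0, 0, 0]; row 3: [0, 0, 0, 1]; row 4: [0, 0, -1, 0]; rho(e34) = rho(e3)rho(e4) = row 1: [0, -I, 0, 0]; row 2: [-I, 0, 0, 0]; row 3: [0, 0, 0, -I]; row 4: [0, 0, -I, 0].
M = (7/6)*rho(e4) + (9/5)*rho(e24) + (1)*rho(e34), summed entrywise:
Answer: row 1: [0, 9/5 - I, 7/6, 0]; row 2: [-9/5 - I, 0, 0, -7/6]; row 3: [-7/6, 0, 0, 9/5 - I]; row 4: [0, 7/6, -9/5 - I, 0]


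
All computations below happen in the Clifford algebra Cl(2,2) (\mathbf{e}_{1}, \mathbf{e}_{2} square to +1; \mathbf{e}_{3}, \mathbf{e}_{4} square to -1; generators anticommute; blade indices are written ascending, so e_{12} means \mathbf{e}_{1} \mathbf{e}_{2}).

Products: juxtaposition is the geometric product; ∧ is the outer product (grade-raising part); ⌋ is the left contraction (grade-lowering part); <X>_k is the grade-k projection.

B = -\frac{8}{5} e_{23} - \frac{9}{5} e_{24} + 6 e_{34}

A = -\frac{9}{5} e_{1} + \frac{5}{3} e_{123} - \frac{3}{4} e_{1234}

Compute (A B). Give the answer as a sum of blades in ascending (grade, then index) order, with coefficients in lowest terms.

step 1: -\frac{8}{3} e_{1} + \frac{9}{2} e_{12} - \frac{27}{20} e_{13} + \frac{6}{5} e_{14} + \frac{72}{25} e_{123} - \frac{169}{25} e_{124} - \frac{39}{5} e_{134}
Answer: -\frac{8}{3} e_{1} + \frac{9}{2} e_{12} - \frac{27}{20} e_{13} + \frac{6}{5} e_{14} + \frac{72}{25} e_{123} - \frac{169}{25} e_{124} - \frac{39}{5} e_{134}


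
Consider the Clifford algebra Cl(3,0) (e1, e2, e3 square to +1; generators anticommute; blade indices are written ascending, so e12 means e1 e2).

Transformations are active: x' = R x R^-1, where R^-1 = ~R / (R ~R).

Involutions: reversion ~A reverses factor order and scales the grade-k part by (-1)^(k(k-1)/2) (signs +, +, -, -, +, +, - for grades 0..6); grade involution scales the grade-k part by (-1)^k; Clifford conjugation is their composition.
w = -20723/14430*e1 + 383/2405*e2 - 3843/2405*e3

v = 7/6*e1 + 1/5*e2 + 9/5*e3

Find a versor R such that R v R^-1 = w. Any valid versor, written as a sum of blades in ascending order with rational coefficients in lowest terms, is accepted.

Equal squares first: v^2 = w^2 = 4177/900. Then v + w = -648/2405*e1 + 864/2405*e2 + 486/2405*e3 is a versor taking v to w, provided it is invertible.
Answer: -648/2405*e1 + 864/2405*e2 + 486/2405*e3


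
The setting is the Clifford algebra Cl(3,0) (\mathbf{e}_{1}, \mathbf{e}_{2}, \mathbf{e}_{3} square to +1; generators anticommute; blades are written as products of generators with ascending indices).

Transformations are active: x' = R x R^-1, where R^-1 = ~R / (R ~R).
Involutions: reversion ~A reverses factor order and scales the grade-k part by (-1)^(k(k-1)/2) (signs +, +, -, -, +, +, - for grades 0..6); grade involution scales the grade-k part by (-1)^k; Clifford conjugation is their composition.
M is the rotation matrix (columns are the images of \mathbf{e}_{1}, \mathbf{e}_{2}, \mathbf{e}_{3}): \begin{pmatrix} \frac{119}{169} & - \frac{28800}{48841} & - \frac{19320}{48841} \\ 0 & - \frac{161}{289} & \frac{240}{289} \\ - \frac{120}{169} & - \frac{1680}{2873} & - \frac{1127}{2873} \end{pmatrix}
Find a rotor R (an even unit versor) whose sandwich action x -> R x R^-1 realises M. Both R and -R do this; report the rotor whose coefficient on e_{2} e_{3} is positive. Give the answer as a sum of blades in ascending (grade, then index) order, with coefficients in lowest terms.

Method: write R = a + b12*e_{1} e_{2} + b13*e_{1} e_{3} + b23*e_{2} e_{3} with a^2 + b12^2 + b13^2 + b23^2 = 1 (so R^-1 = ~R). Expanding the columns R e_j ~R gives tr M = 4a^2 - 1 and, from the antisymmetric part, M21 - M12 = -4a*b12, M13 - M31 = 4a*b13, M32 - M23 = -4a*b23.
Here tr M = -\frac{11977}{48841}, so a^2 = (1 + tr M)/4 = \frac{9216}{48841} and a = ±\frac{96}{221}. Taking a = \frac{96}{221}: M21 - M12 = \frac{28800}{48841}, M13 - M31 = \frac{15360}{48841}, M32 - M23 = -\frac{69120}{48841}, giving b12 = -\frac{75}{221}, b13 = \frac{40}{221}, b23 = \frac{180}{221}, i.e. R = \frac{96}{221} - \frac{75}{221} e_{1} e_{2} + \frac{40}{221} e_{1} e_{3} + \frac{180}{221} e_{2} e_{3}.
Its e_{2} e_{3} coefficient is already positive.
Answer: \frac{96}{221} - \frac{75}{221} e_{1} e_{2} + \frac{40}{221} e_{1} e_{3} + \frac{180}{221} e_{2} e_{3}. Sheet selection: the two-to-one cover makes ±R indistinguishable at the matrix level (trace -\frac{11977}{48841}), so uniqueness comes from the required sign on e_{2} e_{3}.


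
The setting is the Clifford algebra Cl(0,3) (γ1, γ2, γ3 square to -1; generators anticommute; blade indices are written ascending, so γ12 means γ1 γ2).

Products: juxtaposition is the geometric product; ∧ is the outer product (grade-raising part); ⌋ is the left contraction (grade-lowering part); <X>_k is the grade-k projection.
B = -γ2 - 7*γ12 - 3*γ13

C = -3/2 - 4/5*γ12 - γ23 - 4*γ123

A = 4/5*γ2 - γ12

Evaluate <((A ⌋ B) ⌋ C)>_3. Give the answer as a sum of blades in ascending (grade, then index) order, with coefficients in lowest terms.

step 1: -31/5 - 28/5*γ1
step 2: 93/10 - 112/25*γ2 + 124/25*γ12 - 81/5*γ23 + 124/5*γ123
step 3: 124/5*γ123
Answer: 124/5*γ123


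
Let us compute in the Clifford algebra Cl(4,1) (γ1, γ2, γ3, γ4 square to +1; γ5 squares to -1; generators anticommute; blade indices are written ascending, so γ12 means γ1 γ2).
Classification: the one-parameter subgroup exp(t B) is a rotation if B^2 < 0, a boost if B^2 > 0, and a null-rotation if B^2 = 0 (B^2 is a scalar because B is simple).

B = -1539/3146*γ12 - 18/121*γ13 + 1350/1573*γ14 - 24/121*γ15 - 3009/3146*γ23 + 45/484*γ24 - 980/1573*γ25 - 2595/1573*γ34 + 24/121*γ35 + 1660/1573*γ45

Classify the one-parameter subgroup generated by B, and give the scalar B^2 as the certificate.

B^2 term by term: the squares give (-1539/3146)^2*(γ12)^2 + (-18/121)^2*(γ13)^2 + (1350/1573)^2*(γ14)^2 + (-24/121)^2*(γ15)^2 + (-3009/3146)^2*(γ23)^2 + (45/484)^2*(γ24)^2 + (-980/1573)^2*(γ25)^2 + (-2595/1573)^2*(γ34)^2 + (24/121)^2*(γ35)^2 + (1660/1573)^2*(γ45)^2 = 2368521/9897316*(-1) + 324/14641*(-1) + 1822500/2474329*(-1) + 576/14641*(+1) + 9054081/9897316*(-1) + 2025/234256*(-1) + 960400/2474329*(+1) + 6734025/2474329*(-1) + 576/14641*(+1) + 2755600/2474329*(+1) = -49/16 (each basis 2-blade squares to minus the product of its generators' squares); cross terms between blades sharing an index anticommute and cancel; the commuting (index-disjoint) pairs give grade-4 terms 2*c*c'*(blade product), which cancel blade by blade — γ1234: 3993705/2474329 + 405/14641 - 4062150/2474329 = 0; γ1235: -36936/190333 - 35280/190333 + 72216/190333 = 0; γ1245: -2554740/2474329 + 2646000/2474329 - 540/14641 = 0; γ1345: -59760/190333 - 64800/190333 + 124560/190333 = 0; γ2345: -4994940/2474329 - 540/14641 + 5086200/2474329 = 0 — confirming B is simple. So B^2 = -49/16.
Answer: rotation, certificate B^2 = -49/16. The scalar -49/16 is the complete invariant here: its sign names the subgroup type.


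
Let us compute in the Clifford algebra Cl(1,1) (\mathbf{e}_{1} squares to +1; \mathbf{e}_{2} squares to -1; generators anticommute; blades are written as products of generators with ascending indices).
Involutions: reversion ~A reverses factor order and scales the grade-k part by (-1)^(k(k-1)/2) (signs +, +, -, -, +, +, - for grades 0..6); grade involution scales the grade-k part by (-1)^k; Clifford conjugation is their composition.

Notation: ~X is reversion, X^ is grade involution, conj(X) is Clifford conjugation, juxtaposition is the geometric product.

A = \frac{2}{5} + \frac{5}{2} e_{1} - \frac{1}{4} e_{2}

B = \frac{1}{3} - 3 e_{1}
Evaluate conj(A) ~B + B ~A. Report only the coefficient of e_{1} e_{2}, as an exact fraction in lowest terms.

first term: \frac{229}{30} - \frac{61}{30} e_{1} + \frac{1}{12} e_{2} + \frac{3}{4} e_{1} e_{2}
second term: -\frac{221}{30} - \frac{11}{30} e_{1} - \frac{1}{12} e_{2} + \frac{3}{4} e_{1} e_{2}
Answer: \frac{3}{2}


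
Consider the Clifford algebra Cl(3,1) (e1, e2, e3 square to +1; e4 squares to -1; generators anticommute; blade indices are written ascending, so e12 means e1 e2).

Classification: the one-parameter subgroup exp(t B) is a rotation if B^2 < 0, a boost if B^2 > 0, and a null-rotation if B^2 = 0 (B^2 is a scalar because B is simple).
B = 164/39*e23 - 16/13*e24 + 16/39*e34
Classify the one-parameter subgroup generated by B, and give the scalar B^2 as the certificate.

B^2 term by term: the squares give (164/39)^2*(e23)^2 + (-16/13)^2*(e24)^2 + (16/39)^2*(e34)^2 = 26896/1521*(-1) + 256/169*(+1) + 256/1521*(+1) = -16 (each basis 2-blade squares to minus the product of its generators' squares); cross terms between blades sharing an index anticommute and cancel. So B^2 = -16.
Answer: rotation, certificate B^2 = -16. Why this suffices: the scalar -16 survives any versor conjugation, so its sign alone determines the class however B is presented.


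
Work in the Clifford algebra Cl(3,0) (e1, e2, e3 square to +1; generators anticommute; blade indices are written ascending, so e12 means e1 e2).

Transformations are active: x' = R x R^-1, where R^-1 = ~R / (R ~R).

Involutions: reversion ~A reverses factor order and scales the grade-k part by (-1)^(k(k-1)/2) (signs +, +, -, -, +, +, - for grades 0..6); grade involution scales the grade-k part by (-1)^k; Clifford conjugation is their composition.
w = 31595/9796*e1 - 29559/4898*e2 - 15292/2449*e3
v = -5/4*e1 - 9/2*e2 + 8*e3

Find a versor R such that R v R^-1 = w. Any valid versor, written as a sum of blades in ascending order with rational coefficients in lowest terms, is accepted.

A norm check does it: q(v) = q(w) = 1373/16, hence R = v + w = 9675/4898*e1 - 25800/2449*e2 + 4300/2449*e3 realises the map — parallel part kept, (v - w)/2 negated, v carried to w.
Answer: 9675/4898*e1 - 25800/2449*e2 + 4300/2449*e3


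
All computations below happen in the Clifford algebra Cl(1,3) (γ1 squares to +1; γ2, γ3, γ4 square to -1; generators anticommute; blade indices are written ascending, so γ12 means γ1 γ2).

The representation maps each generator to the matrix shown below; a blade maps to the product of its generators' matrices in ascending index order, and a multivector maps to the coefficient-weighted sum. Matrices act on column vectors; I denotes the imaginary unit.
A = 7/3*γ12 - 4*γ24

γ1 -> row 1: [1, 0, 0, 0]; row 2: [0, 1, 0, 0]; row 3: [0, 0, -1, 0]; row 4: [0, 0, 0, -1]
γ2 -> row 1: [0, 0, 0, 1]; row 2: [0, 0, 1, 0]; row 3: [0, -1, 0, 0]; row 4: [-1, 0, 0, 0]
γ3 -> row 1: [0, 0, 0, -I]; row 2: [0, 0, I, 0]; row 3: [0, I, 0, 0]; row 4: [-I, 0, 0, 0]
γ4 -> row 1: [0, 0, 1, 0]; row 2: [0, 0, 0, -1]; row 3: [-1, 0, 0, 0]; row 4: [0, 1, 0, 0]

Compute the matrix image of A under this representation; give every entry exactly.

Bivector images (products of the table entries): rho(γ12) = rho(γ1)rho(γ2) = row 1: [0, 0, 0, 1]; row 2: [0, 0, 1, 0]; row 3: [0, 1, 0, 0]; row 4: [1, 0, 0, 0]; rho(γ24) = rho(γ2)rho(γ4) = row 1: [0, 1, 0, 0]; row 2: [-1, 0, 0, 0]; row 3: [0, 0, 0, 1]; row 4: [0, 0, -1, 0].
M = (7/3)*rho(γ12) + (-4)*rho(γ24), summed entrywise:
Answer: row 1: [0, -4, 0, 7/3]; row 2: [4, 0, 7/3, 0]; row 3: [0, 7/3, 0, -4]; row 4: [7/3, 0, 4, 0]


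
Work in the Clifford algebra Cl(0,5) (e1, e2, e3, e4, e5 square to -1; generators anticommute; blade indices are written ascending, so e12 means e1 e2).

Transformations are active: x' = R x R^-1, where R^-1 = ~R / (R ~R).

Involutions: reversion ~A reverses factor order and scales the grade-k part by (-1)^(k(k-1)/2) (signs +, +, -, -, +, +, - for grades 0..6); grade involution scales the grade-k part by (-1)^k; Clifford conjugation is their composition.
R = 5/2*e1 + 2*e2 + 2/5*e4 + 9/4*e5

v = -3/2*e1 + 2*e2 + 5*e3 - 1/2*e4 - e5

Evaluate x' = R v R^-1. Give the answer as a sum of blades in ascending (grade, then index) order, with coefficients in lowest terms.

~R = 5/2*e1 + 2*e2 + 2/5*e4 + 9/4*e5, and R ~R = -6189/400, so R^-1 = ~R / (-6189/400).
R v = 11/5 + 8*e12 + 25/2*e13 - 13/20*e14 + 7/8*e15 + 10*e23 - 9/5*e24 - 13/2*e25 - 2*e34 - 45/4*e35 + 29/40*e45
Answer: 9767/12378*e1 - 15898/6189*e2 - 5*e3 + 4781/12378*e4 + 743/2063*e5


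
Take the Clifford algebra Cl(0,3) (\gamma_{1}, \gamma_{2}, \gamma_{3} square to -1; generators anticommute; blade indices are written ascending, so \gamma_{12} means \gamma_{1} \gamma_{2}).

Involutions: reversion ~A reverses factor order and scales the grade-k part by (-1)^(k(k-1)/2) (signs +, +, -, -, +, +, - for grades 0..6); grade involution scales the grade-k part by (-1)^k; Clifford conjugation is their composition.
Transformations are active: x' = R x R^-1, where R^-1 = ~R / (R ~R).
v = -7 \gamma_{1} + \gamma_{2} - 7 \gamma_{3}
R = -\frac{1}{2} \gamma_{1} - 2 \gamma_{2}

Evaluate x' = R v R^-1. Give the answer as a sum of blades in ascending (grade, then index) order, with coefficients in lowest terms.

~R = -\frac{1}{2} \gamma_{1} - 2 \gamma_{2}, and R ~R = -\frac{17}{4}, so R^-1 = ~R / (-\frac{17}{4}).
R v = -\frac{3}{2} - \frac{29}{2} \gamma_{12} + \frac{7}{2} \gamma_{13} + 14 \gamma_{23}
Answer: \frac{113}{17} \gamma_{1} - \frac{41}{17} \gamma_{2} + 7 \gamma_{3}


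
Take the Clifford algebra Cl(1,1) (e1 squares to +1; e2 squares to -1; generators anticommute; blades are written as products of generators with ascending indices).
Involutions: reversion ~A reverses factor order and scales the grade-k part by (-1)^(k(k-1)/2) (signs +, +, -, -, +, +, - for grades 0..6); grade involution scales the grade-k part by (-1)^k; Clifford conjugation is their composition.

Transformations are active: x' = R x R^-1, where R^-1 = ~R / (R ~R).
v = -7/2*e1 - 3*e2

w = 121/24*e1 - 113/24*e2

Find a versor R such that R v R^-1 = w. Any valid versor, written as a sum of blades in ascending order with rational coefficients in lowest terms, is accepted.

Here q(v) = q(w) = 13/4; the classical choice R = v + w = 37/24*e1 - 185/24*e2 then realises v -> w under the sandwich.
Answer: 37/24*e1 - 185/24*e2


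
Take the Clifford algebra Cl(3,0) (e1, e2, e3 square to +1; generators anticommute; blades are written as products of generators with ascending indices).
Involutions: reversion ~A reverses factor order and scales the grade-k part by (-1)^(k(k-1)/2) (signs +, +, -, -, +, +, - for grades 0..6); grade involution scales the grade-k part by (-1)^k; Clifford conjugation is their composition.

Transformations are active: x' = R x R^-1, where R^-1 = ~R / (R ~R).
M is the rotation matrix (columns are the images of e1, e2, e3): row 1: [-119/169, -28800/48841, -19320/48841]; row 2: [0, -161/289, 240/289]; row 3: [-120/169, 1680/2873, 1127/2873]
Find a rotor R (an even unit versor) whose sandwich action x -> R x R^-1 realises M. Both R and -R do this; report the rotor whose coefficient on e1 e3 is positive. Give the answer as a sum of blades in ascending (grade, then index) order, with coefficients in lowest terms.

Method: write R = a + b12*e1 e2 + b13*e1 e3 + b23*e2 e3 with a^2 + b12^2 + b13^2 + b23^2 = 1 (so R^-1 = ~R). Expanding the columns R e_j ~R gives tr M = 4a^2 - 1 and, from the antisymmetric part, M21 - M12 = -4a*b12, M13 - M31 = 4a*b13, M32 - M23 = -4a*b23.
Here tr M = -42441/48841, so a^2 = (1 + tr M)/4 = 1600/48841 and a = ±40/221. Taking a = 40/221: M21 - M12 = 28800/48841, M13 - M31 = 15360/48841, M32 - M23 = -12000/48841, giving b12 = -180/221, b13 = 96/221, b23 = 75/221, i.e. R = 40/221 - 180/221*e1 e2 + 96/221*e1 e3 + 75/221*e2 e3.
Its e1 e3 coefficient is already positive.
Answer: 40/221 - 180/221*e1 e2 + 96/221*e1 e3 + 75/221*e2 e3. Sheet selection: the two-to-one cover makes ±R indistinguishable at the matrix level (trace -42441/48841), so uniqueness comes from the required sign on e1 e3.


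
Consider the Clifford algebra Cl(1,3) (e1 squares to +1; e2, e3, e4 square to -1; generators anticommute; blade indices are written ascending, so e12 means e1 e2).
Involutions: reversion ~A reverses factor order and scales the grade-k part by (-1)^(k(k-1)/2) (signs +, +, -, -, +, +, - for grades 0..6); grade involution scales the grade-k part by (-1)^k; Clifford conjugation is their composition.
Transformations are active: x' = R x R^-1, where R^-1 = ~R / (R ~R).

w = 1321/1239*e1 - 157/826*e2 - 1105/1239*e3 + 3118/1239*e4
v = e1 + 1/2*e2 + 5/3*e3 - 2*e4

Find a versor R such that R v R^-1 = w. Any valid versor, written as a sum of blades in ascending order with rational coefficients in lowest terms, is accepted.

R = v + w = 2560/1239*e1 + 128/413*e2 + 320/413*e3 + 640/1239*e4 works: the equal norms (-217/36) guarantee its sandwich swaps v into w.
Answer: 2560/1239*e1 + 128/413*e2 + 320/413*e3 + 640/1239*e4


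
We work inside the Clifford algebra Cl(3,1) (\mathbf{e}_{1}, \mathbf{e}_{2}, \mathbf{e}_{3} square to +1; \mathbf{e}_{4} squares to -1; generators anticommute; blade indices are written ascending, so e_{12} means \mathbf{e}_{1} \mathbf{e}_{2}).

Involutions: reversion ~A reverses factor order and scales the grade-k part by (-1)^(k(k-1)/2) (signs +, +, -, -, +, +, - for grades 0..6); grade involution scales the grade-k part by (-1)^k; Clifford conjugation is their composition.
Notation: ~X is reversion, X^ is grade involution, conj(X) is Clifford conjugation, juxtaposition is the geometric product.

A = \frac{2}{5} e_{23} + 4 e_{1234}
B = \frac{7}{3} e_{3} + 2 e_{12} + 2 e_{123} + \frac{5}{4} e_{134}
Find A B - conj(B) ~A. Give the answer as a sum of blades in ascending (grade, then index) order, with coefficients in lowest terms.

first term: -\frac{4}{5} e_{1} - \frac{61}{15} e_{2} + 8 e_{4} - \frac{4}{5} e_{13} - 8 e_{34} - \frac{53}{6} e_{124}
second term: \frac{4}{5} e_{1} + \frac{61}{15} e_{2} - 8 e_{4} + \frac{4}{5} e_{13} + 8 e_{34} - \frac{53}{6} e_{124}
Answer: -\frac{8}{5} e_{1} - \frac{122}{15} e_{2} + 16 e_{4} - \frac{8}{5} e_{13} - 16 e_{34}


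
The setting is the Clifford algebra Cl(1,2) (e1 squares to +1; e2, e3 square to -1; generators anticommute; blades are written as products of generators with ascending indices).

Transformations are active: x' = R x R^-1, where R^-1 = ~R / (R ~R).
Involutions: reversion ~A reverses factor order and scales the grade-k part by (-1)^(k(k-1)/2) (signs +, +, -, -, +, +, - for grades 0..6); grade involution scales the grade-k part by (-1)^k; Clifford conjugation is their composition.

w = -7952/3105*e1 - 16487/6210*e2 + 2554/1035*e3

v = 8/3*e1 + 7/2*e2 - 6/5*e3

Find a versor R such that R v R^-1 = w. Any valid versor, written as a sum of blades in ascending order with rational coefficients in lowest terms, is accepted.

Reasoning: v^2 = w^2 = -5921/900 since conjugation preserves the quadratic form; R = v + w = 328/3105*e1 + 2624/3105*e2 + 1312/1035*e3 is then valid when invertible, keeping its own part and reversing (v - w)/2.
Answer: 328/3105*e1 + 2624/3105*e2 + 1312/1035*e3


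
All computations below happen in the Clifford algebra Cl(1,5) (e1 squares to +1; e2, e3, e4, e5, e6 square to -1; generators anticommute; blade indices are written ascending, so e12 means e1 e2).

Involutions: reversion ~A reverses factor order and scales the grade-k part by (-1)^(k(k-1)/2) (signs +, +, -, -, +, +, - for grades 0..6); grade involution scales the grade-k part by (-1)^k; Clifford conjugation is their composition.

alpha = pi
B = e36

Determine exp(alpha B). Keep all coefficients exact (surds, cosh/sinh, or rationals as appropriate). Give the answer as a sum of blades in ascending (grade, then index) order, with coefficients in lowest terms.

B^2 = (1)^2*(e36)^2 = 1*(-1) = -1 (a basis 2-blade squares to minus the product of its generators' squares).
B^2 = -1 — the series telescopes trigonometrically here: l = 1, alpha*l = pi, so exp(alpha B) = cos(pi) + (sin(pi)/1)*B = -1 + (0)*B.
Answer: -1


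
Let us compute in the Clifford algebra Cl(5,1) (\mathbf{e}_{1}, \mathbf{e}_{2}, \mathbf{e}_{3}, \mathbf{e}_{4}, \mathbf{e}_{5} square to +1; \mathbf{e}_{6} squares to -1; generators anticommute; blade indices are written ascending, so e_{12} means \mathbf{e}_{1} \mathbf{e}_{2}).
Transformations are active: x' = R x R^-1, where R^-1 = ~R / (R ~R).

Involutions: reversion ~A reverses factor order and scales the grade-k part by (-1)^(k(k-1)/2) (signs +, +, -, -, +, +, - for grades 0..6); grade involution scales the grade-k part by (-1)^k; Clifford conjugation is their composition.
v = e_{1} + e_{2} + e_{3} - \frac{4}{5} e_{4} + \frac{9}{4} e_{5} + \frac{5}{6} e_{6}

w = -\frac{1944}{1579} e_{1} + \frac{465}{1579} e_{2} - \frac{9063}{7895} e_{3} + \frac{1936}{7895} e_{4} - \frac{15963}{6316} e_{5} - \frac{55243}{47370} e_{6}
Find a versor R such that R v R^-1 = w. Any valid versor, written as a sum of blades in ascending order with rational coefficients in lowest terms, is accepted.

A norm check does it: q(v) = q(w) = \frac{28829}{3600}, hence R = v + w = -\frac{365}{1579} e_{1} + \frac{2044}{1579} e_{2} - \frac{1168}{7895} e_{3} - \frac{876}{1579} e_{4} - \frac{438}{1579} e_{5} - \frac{2628}{7895} e_{6} realises the map — parallel part kept, (v - w)/2 negated, v carried to w.
Answer: -\frac{365}{1579} e_{1} + \frac{2044}{1579} e_{2} - \frac{1168}{7895} e_{3} - \frac{876}{1579} e_{4} - \frac{438}{1579} e_{5} - \frac{2628}{7895} e_{6}


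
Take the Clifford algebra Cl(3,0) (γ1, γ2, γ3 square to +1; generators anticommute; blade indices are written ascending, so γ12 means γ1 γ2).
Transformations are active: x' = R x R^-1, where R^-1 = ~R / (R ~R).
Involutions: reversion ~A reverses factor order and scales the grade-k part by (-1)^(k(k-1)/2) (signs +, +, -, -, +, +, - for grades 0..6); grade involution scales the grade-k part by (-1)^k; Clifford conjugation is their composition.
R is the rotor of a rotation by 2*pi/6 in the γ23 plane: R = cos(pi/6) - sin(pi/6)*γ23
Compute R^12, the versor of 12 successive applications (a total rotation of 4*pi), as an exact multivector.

The rotor phase is half the rotation angle and phases add under composition, so 12 steps in the γ23 plane accumulate phase 12*(pi/6) = 2*pi: R^12 = cos(2*pi) - sin(2*pi)*γ23.
cos(2*pi) = 1 and sin(2*pi) = 0, so R^12 = 1. The total rotation 4*pi is 2 full turns, so every vector returns to itself, yet the rotor is +1, back on the identity sheet (an even number of 2*pi turns).
Answer: 1


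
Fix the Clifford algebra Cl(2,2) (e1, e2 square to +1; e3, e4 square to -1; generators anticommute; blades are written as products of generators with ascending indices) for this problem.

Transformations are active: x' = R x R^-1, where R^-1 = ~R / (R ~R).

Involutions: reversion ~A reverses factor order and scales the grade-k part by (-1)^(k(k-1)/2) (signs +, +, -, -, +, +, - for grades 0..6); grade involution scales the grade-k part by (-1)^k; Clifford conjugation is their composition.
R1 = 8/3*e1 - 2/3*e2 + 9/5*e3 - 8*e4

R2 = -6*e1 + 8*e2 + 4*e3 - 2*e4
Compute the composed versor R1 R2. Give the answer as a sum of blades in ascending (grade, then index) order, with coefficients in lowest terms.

Distribute over the terms of R1 (each basis-blade product reordered to ascending indices, repeated generators contracted through their squares):
(8/3*e1) R2 = -16 + 64/3*e1 e2 + 32/3*e1 e3 - 16/3*e1 e4
(-2/3*e2) R2 = -16/3 - 4*e1 e2 - 8/3*e2 e3 + 4/3*e2 e4
(9/5*e3) R2 = -36/5 + 54/5*e1 e3 - 72/5*e2 e3 - 18/5*e3 e4
(-8*e4) R2 = -16 - 48*e1 e4 + 64*e2 e4 + 32*e3 e4
Summing the partial products and collecting blades:
Answer: -668/15 + 52/3*e1 e2 + 322/15*e1 e3 - 160/3*e1 e4 - 256/15*e2 e3 + 196/3*e2 e4 + 142/5*e3 e4


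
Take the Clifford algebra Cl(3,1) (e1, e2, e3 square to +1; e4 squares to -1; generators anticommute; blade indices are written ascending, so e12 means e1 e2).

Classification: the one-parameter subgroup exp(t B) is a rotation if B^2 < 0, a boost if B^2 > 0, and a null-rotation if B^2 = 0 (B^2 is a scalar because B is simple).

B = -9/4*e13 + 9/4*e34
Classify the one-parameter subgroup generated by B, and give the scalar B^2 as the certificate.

B^2 term by term: the squares give (-9/4)^2*(e13)^2 + (9/4)^2*(e34)^2 = 81/16*(-1) + 81/16*(+1) = 0 (each basis 2-blade squares to minus the product of its generators' squares); cross terms between blades sharing an index anticommute and cancel. So B^2 = 0.
Answer: null-rotation, certificate B^2 = 0. Key observation: B^2 = 0 is a conjugation invariant, so its sign decides the class regardless of the surface form of B.


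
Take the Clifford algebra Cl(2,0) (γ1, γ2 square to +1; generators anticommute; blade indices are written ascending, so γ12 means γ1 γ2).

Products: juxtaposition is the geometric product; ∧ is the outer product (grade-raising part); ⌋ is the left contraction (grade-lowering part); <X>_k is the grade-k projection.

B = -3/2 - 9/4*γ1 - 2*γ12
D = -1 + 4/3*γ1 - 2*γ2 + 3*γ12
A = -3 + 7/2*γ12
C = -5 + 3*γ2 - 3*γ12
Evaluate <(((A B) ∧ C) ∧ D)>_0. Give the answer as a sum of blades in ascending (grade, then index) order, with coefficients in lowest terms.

step 1: 23/2 + 27/4*γ1 + 63/8*γ2 + 3/4*γ12
step 2: -115/2 - 135/4*γ1 - 39/8*γ2 - 18*γ12
step 3: 115/2 - 515/12*γ1 + 959/8*γ2 - 161/2*γ12
step 4: 115/2
Answer: 115/2


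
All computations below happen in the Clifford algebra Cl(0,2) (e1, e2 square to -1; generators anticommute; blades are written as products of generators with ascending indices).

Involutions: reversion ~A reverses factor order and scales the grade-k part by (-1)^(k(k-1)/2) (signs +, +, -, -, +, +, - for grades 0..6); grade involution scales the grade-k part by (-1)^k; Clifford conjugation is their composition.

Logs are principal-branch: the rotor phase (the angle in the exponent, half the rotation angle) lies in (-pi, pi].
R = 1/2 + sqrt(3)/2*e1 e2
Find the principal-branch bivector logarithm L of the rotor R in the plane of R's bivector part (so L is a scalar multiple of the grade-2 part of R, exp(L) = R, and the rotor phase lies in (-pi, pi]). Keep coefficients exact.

The scalar part of R is 1/2, so the principal-branch rotor phase is pinned; divide the bivector part by its sine to get the unit plane — L is the phase times that plane.
Concretely: cos(phase) = 1/2 gives phase = ±pi/3, and since phase/sin(phase) is even the sign is immaterial: L = (phase/sin(phase)) * <R>_2 = (2*sqrt(3)*pi/9) * <R>_2.
Answer: pi/3*e1 e2


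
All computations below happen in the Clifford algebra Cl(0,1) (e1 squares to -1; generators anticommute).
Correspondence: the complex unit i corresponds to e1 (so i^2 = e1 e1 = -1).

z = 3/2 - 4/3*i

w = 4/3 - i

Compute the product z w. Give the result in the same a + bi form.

In blades: z = 3/2 - 4/3*e1, w = 4/3 - e1.
Distribute z over w term by term (generator squares from the signature, products reordered to ascending indices): (3/2)*w = 2 - 3/2*e1; (-4/3*e1)*w = -4/3 - 16/9*e1.
Sum: 2/3 - 59/18*e1; translating back through the correspondence:
Answer: 2/3 - 59/18*i


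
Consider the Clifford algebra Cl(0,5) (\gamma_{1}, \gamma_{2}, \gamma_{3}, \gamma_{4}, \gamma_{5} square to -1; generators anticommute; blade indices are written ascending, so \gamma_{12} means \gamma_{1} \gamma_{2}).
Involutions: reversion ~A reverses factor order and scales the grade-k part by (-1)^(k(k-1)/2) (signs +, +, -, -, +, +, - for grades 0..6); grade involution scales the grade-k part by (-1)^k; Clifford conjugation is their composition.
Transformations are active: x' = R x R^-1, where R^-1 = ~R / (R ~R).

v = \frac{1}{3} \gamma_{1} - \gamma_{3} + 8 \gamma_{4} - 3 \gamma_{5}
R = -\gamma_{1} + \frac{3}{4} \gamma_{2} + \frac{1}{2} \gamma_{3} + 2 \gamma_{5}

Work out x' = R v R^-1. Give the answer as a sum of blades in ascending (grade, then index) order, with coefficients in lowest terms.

~R = -\gamma_{1} + \frac{3}{4} \gamma_{2} + \frac{1}{2} \gamma_{3} + 2 \gamma_{5}, and R ~R = -\frac{93}{16}, so R^-1 = ~R / (-\frac{93}{16}).
R v = \frac{41}{6} - \frac{1}{4} \gamma_{12} + \frac{5}{6} \gamma_{13} - 8 \gamma_{14} + \frac{7}{3} \gamma_{15} - \frac{3}{4} \gamma_{23} + 6 \gamma_{24} - \frac{9}{4} \gamma_{25} + 4 \gamma_{34} + \frac{1}{2} \gamma_{35} - 16 \gamma_{45}
Answer: \frac{563}{279} \gamma_{1} - \frac{164}{93} \gamma_{2} - \frac{49}{279} \gamma_{3} - 8 \gamma_{4} - \frac{475}{279} \gamma_{5}


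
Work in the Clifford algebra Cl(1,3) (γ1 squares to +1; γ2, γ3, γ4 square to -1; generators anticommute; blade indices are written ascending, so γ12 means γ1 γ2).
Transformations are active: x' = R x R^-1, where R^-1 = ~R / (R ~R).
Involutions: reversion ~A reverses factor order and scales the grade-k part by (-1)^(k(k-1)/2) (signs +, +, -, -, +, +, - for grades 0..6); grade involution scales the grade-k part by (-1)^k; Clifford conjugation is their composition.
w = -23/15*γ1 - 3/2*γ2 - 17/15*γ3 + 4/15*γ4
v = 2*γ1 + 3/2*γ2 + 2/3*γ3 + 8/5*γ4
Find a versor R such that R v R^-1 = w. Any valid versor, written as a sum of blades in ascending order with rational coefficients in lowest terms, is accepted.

A norm check does it: q(v) = q(w) = -1129/900, hence R = v + w = 7/15*γ1 - 7/15*γ3 + 28/15*γ4 realises the map — parallel part kept, (v - w)/2 negated, v carried to w.
Answer: 7/15*γ1 - 7/15*γ3 + 28/15*γ4


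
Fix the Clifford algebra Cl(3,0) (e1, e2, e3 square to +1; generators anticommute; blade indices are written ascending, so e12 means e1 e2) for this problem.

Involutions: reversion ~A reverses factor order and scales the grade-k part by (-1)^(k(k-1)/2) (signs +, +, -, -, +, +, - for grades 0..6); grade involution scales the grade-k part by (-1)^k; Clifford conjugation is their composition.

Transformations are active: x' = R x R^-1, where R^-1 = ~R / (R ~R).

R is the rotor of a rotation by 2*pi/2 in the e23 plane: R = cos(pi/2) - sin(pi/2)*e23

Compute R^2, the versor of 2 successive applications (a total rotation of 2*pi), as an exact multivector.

The rotor phase is half the rotation angle and phases add under composition, so 2 steps in the e23 plane accumulate phase 2*(pi/2) = pi: R^2 = cos(pi) - sin(pi)*e23.
cos(pi) = -1 and sin(pi) = 0, so R^2 = -1. The total rotation 2*pi is 1 full turn, so every vector returns to itself, yet the rotor is -1, on the OTHER sheet of the double cover (an odd number of 2*pi turns).
Answer: -1


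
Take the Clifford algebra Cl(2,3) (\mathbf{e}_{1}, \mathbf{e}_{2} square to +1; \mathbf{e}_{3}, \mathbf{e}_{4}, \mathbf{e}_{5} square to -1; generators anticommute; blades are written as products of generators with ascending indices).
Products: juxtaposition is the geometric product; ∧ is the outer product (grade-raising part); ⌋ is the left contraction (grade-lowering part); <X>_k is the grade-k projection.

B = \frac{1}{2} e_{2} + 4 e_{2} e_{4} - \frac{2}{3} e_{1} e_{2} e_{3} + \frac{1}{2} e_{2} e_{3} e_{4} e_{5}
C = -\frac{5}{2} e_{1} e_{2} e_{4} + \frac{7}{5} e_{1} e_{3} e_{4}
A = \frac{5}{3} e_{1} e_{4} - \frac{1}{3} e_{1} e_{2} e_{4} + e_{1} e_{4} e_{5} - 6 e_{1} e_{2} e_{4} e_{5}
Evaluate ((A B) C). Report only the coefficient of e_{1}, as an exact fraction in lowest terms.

step 1: -\frac{4}{3} e_{1} + \frac{20}{3} e_{1} e_{2} + 3 e_{1} e_{3} + \frac{1}{6} e_{1} e_{4} - 24 e_{1} e_{5} + \frac{2}{9} e_{3} e_{4} - \frac{1}{2} e_{1} e_{2} e_{3} - \frac{5}{6} e_{1} e_{2} e_{4} + 4 e_{1} e_{2} e_{5} + \frac{1}{6} e_{1} e_{3} e_{5} - 3 e_{1} e_{4} e_{5} + \frac{10}{9} e_{2} e_{3} e_{4} - 4 e_{3} e_{4} e_{5} - \frac{5}{6} e_{1} e_{2} e_{3} e_{5} + \frac{1}{2} e_{1} e_{2} e_{4} e_{5} - \frac{2}{3} e_{2} e_{3} e_{4} e_{5}
step 2: \frac{25}{12} - \frac{14}{45} e_{1} + \frac{5}{12} e_{2} - \frac{7}{30} e_{3} + \frac{313}{15} e_{4} + \frac{5}{4} e_{5} + \frac{14}{9} e_{1} e_{2} - \frac{25}{9} e_{1} e_{3} - \frac{28}{5} e_{1} e_{5} - \frac{7}{6} e_{2} e_{3} + \frac{121}{30} e_{2} e_{4} + \frac{15}{2} e_{2} e_{5} - \frac{187}{60} e_{3} e_{4} - \frac{21}{5} e_{3} e_{5} - \frac{307}{30} e_{4} e_{5} + \frac{5}{9} e_{1} e_{2} e_{3} + \frac{14}{15} e_{1} e_{2} e_{5} - \frac{5}{3} e_{1} e_{3} e_{5} - \frac{101}{6} e_{2} e_{3} e_{4} - \frac{7}{10} e_{2} e_{3} e_{5} - \frac{367}{6} e_{2} e_{4} e_{5} + \frac{2141}{60} e_{3} e_{4} e_{5} + 10 e_{1} e_{2} e_{3} e_{5} + \frac{361}{60} e_{2} e_{3} e_{4} e_{5}
Answer: -\frac{14}{45}


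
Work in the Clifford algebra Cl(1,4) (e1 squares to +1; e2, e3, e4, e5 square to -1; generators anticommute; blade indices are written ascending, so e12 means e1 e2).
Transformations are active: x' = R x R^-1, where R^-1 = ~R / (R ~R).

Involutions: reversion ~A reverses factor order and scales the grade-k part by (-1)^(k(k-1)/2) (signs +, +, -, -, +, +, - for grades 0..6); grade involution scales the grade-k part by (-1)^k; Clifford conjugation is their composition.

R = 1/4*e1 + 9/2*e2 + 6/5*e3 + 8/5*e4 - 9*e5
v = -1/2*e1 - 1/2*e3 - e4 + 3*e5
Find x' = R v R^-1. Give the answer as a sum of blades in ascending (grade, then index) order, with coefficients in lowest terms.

~R = 1/4*e1 + 9/2*e2 + 6/5*e3 + 8/5*e4 - 9*e5, and R ~R = -1683/16, so R^-1 = ~R / (-1683/16).
R v = 1163/40 + 9/4*e12 + 19/40*e13 + 11/20*e14 - 15/4*e15 - 9/4*e23 - 9/2*e24 + 27/2*e25 - 2/5*e34 - 9/10*e35 - 21/5*e45
Answer: 6089/16830*e1 - 2326/935*e2 - 4583/28050*e3 + 4859/42075*e4 + 1847/935*e5


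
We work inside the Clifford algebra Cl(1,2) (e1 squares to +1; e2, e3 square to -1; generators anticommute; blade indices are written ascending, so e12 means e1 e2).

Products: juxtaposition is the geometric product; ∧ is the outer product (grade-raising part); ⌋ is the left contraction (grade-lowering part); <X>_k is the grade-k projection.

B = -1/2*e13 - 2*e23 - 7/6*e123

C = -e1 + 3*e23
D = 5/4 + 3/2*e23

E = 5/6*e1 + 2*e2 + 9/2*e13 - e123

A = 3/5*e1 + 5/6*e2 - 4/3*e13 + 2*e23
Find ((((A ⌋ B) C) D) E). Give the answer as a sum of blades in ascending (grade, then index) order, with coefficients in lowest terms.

step 1: 14/3 + 7/3*e1 - 14/9*e2 + 41/30*e3 - 35/36*e13 - 7/10*e23
step 2: -7/30 - 14/3*e1 + 41/10*e2 + 133/36*e3 - 161/36*e12 + 41/30*e13 + 14*e23 + 77/10*e123
step 3: -511/24 - 1043/60*e1 + 32/3*e2 - 1103/720*e3 - 2549/720*e12 + 101/12*e13 + 343/20*e23 + 21/8*e123
step 4: 337/72 - 13/32*e1 - 37177/864*e2 - 34127/720*e3 - 9789/80*e12 - 86359/864*e13 + 11107/288*e23 - 117/4*e123
Answer: 337/72 - 13/32*e1 - 37177/864*e2 - 34127/720*e3 - 9789/80*e12 - 86359/864*e13 + 11107/288*e23 - 117/4*e123


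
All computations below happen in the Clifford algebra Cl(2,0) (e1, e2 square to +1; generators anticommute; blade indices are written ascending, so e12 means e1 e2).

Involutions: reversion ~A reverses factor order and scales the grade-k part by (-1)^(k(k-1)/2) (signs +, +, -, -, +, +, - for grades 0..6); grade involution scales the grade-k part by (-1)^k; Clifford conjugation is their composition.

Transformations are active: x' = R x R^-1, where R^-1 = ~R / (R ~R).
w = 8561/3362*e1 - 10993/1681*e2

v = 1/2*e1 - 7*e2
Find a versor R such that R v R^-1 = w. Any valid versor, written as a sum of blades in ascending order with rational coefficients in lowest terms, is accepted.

Take R = v + w = 5121/1681*e1 - 22760/1681*e2. Because q(v) = q(w) = 197/4, conjugation by R sends v exactly to w.
Answer: 5121/1681*e1 - 22760/1681*e2


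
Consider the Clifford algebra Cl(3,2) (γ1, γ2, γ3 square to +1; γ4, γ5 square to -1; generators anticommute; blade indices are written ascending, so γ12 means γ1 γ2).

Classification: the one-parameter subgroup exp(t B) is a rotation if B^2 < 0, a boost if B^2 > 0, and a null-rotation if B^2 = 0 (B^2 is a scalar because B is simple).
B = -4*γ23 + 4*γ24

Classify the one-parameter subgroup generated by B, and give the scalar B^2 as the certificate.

B^2 term by term: the squares give (-4)^2*(γ23)^2 + (4)^2*(γ24)^2 = 16*(-1) + 16*(+1) = 0 (each basis 2-blade squares to minus the product of its generators' squares); cross terms between blades sharing an index anticommute and cancel. So B^2 = 0.
Answer: null-rotation, certificate B^2 = 0. Note: conjugating B changes its blade decomposition but never the scalar B^2 = 0, whose sign settles the classification.
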